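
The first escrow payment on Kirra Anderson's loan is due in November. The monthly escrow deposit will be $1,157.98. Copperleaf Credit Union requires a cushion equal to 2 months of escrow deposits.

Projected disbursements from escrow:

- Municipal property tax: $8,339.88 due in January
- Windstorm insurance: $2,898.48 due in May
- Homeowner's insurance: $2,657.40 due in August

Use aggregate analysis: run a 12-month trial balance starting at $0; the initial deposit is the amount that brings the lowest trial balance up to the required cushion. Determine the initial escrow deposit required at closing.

Cushion = 2 × $1,157.98 = $2,315.96
Trial balance (start $0, +$1,157.98 each month, − disbursements):
  Nov: +$1,157.98 → $1,157.98
  Dec: +$1,157.98 → $2,315.96
  Jan: +$1,157.98 − $8,339.88 → -$4,865.94
  Feb: +$1,157.98 → -$3,707.96
  Mar: +$1,157.98 → -$2,549.98
  Apr: +$1,157.98 → -$1,392.00
  May: +$1,157.98 − $2,898.48 → -$3,132.50
  Jun: +$1,157.98 → -$1,974.52
  Jul: +$1,157.98 → -$816.54
  Aug: +$1,157.98 − $2,657.40 → -$2,315.96
  Sep: +$1,157.98 → -$1,157.98
  Oct: +$1,157.98 → $0.00
Lowest trial balance = -$4,865.94 (Jan)
Initial deposit = cushion − low point = $2,315.96 − (-$4,865.94) = $7,181.90

$7,181.90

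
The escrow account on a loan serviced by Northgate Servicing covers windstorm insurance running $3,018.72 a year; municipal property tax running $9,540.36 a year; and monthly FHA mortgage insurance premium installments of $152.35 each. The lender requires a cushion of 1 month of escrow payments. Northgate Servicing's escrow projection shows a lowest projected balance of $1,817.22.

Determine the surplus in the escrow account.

$618.28

Windstorm insurance = $3,018.72
Municipal property tax = $9,540.36
FHA mortgage insurance premium = $152.35 × 12 = $1,828.20
Combined annual = $3,018.72 + $9,540.36 + $1,828.20 = $14,387.28
Monthly = $14,387.28 ÷ 12 = $1,198.94
Required cushion = 1 × $1,198.94 = $1,198.94
Excess over cushion: $1,817.22 − $1,198.94 = $618.28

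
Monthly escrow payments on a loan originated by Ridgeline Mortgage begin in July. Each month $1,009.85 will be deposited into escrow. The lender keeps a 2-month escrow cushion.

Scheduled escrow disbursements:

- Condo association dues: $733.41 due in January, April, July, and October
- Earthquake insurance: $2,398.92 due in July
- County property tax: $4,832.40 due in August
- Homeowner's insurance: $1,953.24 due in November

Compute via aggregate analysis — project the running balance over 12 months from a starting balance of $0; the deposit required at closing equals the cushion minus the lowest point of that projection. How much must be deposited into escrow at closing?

$7,964.73

Cushion = 2 × $1,009.85 = $2,019.70
Trial balance (start $0, +$1,009.85 each month, − disbursements):
  Jul: +$1,009.85 − $3,132.33 → -$2,122.48
  Aug: +$1,009.85 − $4,832.40 → -$5,945.03
  Sep: +$1,009.85 → -$4,935.18
  Oct: +$1,009.85 − $733.41 → -$4,658.74
  Nov: +$1,009.85 − $1,953.24 → -$5,602.13
  Dec: +$1,009.85 → -$4,592.28
  Jan: +$1,009.85 − $733.41 → -$4,315.84
  Feb: +$1,009.85 → -$3,305.99
  Mar: +$1,009.85 → -$2,296.14
  Apr: +$1,009.85 − $733.41 → -$2,019.70
  May: +$1,009.85 → -$1,009.85
  Jun: +$1,009.85 → $0.00
Lowest trial balance = -$5,945.03 (Aug)
Initial deposit = cushion − low point = $2,019.70 − (-$5,945.03) = $7,964.73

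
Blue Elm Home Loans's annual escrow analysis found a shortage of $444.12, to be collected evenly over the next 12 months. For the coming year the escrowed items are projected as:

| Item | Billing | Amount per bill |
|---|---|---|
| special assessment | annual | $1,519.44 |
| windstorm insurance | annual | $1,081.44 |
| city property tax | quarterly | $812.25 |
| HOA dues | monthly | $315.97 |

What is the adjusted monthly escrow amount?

$840.47

Special assessment = $1,519.44 annually
Windstorm insurance = $1,081.44 annually
City property tax = $812.25 × 4 = $3,249.00 annually
HOA dues = $315.97 × 12 = $3,791.64 annually
Total per year = $1,519.44 + $1,081.44 + $3,249.00 + $3,791.64 = $9,641.52
Monthly = $9,641.52 ÷ 12 = $803.46
Shortage per month = $444.12 / 12 = $37.01
Adjusted monthly = $803.46 + $37.01 = $840.47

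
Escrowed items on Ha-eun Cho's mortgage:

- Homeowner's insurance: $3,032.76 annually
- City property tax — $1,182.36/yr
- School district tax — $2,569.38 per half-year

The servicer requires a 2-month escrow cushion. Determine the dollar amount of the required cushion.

Homeowner's insurance: $3,032.76 annually
City property tax: $1,182.36 annually
School district tax: $2,569.38 × 2 = $5,138.76 annually
Yearly total = $3,032.76 + $1,182.36 + $5,138.76 = $9,353.88
Monthly escrow = $9,353.88 / 12 = $779.49
Reserve = 2 × $779.49 = $1,558.98

$1,558.98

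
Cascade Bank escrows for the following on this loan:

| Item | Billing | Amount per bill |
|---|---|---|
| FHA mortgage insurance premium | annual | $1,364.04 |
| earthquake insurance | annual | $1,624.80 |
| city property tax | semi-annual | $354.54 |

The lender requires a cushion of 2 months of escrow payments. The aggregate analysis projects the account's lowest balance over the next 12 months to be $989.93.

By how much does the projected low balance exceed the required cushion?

FHA mortgage insurance premium: $1,364.04
Earthquake insurance: $1,624.80
City property tax: $354.54 × 2 = $709.08
Combined annual = $1,364.04 + $1,624.80 + $709.08 = $3,697.92
Monthly escrow = $3,697.92 / 12 = $308.16
Required reserve = 2 × $308.16 = $616.32
Excess over cushion: $989.93 − $616.32 = $373.61

$373.61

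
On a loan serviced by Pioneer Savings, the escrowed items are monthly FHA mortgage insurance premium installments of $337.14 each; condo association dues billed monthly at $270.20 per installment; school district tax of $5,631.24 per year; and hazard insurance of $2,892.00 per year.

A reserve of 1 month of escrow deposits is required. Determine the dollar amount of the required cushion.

$1,317.61

FHA mortgage insurance premium = $337.14 × 12 = $4,045.68 per year
Condo association dues = $270.20 × 12 = $3,242.40 per year
School district tax = $5,631.24 per year
Hazard insurance = $2,892.00 per year
Annual escrow total = $4,045.68 + $3,242.40 + $5,631.24 + $2,892.00 = $15,811.32
Monthly = $15,811.32 ÷ 12 = $1,317.61
Reserve = 1 × $1,317.61 = $1,317.61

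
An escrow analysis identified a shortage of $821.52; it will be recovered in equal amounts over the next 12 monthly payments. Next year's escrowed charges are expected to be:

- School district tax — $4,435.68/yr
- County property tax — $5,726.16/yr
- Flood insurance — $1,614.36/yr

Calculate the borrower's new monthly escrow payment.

School district tax = $4,435.68 annually
County property tax = $5,726.16 annually
Flood insurance = $1,614.36 annually
Total annual escrow = $11,776.20
Monthly escrow = $11,776.20 ÷ 12 = $981.35
Monthly shortage recovery: $821.52 / 12 = $68.46
New monthly escrow = $981.35 + $68.46 = $1,049.81

$1,049.81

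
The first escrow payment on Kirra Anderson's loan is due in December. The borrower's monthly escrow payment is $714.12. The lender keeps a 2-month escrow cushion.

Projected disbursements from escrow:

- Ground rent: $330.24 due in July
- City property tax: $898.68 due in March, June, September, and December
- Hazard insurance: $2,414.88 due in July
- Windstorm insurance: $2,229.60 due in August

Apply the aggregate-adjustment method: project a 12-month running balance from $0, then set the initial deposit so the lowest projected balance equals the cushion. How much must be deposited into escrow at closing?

Cushion = 2 × $714.12 = $1,428.24
Trial balance (start $0, +$714.12 each month, − disbursements):
  Dec: +$714.12 − $898.68 → -$184.56
  Jan: +$714.12 → $529.56
  Feb: +$714.12 → $1,243.68
  Mar: +$714.12 − $898.68 → $1,059.12
  Apr: +$714.12 → $1,773.24
  May: +$714.12 → $2,487.36
  Jun: +$714.12 − $898.68 → $2,302.80
  Jul: +$714.12 − $2,745.12 → $271.80
  Aug: +$714.12 − $2,229.60 → -$1,243.68
  Sep: +$714.12 − $898.68 → -$1,428.24
  Oct: +$714.12 → -$714.12
  Nov: +$714.12 → $0.00
Lowest trial balance = -$1,428.24 (Sep)
Initial deposit = cushion − low point = $1,428.24 − (-$1,428.24) = $2,856.48

$2,856.48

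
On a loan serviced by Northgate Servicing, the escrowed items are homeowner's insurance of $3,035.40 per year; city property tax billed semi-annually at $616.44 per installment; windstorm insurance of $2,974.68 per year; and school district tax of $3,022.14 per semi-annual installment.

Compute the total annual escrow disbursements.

$13,287.24

Homeowner's insurance — $3,035.40 per year
City property tax — $616.44 × 2 = $1,232.88 per year
Windstorm insurance — $2,974.68 per year
School district tax — $3,022.14 × 2 = $6,044.28 per year
Yearly total = $3,035.40 + $1,232.88 + $2,974.68 + $6,044.28 = $13,287.24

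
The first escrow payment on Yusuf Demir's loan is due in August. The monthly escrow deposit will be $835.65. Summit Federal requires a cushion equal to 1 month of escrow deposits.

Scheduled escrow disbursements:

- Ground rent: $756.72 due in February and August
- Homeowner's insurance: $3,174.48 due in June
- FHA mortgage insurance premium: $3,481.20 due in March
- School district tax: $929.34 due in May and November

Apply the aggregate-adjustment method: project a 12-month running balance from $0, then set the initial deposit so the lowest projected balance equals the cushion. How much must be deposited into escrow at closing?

Cushion = 1 × $835.65 = $835.65
Trial balance (start $0, +$835.65 each month, − disbursements):
  Aug: +$835.65 − $756.72 → $78.93
  Sep: +$835.65 → $914.58
  Oct: +$835.65 → $1,750.23
  Nov: +$835.65 − $929.34 → $1,656.54
  Dec: +$835.65 → $2,492.19
  Jan: +$835.65 → $3,327.84
  Feb: +$835.65 − $756.72 → $3,406.77
  Mar: +$835.65 − $3,481.20 → $761.22
  Apr: +$835.65 → $1,596.87
  May: +$835.65 − $929.34 → $1,503.18
  Jun: +$835.65 − $3,174.48 → -$835.65
  Jul: +$835.65 → $0.00
Lowest trial balance = -$835.65 (Jun)
Initial deposit = cushion − low point = $835.65 − (-$835.65) = $1,671.30

$1,671.30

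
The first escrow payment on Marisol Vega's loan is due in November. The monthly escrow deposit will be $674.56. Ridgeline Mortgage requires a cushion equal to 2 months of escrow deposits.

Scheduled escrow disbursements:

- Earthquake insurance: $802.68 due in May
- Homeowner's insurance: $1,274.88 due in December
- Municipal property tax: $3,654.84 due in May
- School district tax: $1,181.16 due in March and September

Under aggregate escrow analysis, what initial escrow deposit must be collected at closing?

$3,540.76

Cushion = 2 × $674.56 = $1,349.12
Trial balance (start $0, +$674.56 each month, − disbursements):
  Nov: +$674.56 → $674.56
  Dec: +$674.56 − $1,274.88 → $74.24
  Jan: +$674.56 → $748.80
  Feb: +$674.56 → $1,423.36
  Mar: +$674.56 − $1,181.16 → $916.76
  Apr: +$674.56 → $1,591.32
  May: +$674.56 − $4,457.52 → -$2,191.64
  Jun: +$674.56 → -$1,517.08
  Jul: +$674.56 → -$842.52
  Aug: +$674.56 → -$167.96
  Sep: +$674.56 − $1,181.16 → -$674.56
  Oct: +$674.56 → $0.00
Lowest trial balance = -$2,191.64 (May)
Initial deposit = cushion − low point = $1,349.12 − (-$2,191.64) = $3,540.76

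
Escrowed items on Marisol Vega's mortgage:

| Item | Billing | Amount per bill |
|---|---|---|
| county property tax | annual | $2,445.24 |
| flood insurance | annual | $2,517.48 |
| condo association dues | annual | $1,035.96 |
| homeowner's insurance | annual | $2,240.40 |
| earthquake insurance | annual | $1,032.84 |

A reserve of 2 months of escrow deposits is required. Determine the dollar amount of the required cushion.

County property tax = $2,445.24
Flood insurance = $2,517.48
Condo association dues = $1,035.96
Homeowner's insurance = $2,240.40
Earthquake insurance = $1,032.84
Total annual escrow = $2,445.24 + $2,517.48 + $1,035.96 + $2,240.40 + $1,032.84 = $9,271.92
Monthly = $9,271.92 ÷ 12 = $772.66
Reserve = 2 × $772.66 = $1,545.32

$1,545.32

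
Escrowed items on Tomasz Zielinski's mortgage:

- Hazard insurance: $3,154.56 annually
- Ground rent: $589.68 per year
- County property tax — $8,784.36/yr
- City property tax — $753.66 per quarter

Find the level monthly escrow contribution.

Hazard insurance — $3,154.56 annually
Ground rent — $589.68 annually
County property tax — $8,784.36 annually
City property tax — $753.66 × 4 = $3,014.64 annually
Yearly total = $3,154.56 + $589.68 + $8,784.36 + $3,014.64 = $15,543.24
Monthly = $15,543.24 / 12 = $1,295.27

$1,295.27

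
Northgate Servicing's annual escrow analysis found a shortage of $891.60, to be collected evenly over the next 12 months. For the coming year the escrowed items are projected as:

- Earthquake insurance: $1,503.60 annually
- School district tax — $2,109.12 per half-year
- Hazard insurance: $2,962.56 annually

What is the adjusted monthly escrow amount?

$798.00

Earthquake insurance: $1,503.60
School district tax: $2,109.12 × 2 = $4,218.24
Hazard insurance: $2,962.56
Combined annual = $1,503.60 + $4,218.24 + $2,962.56 = $8,684.40
Monthly escrow = $8,684.40 / 12 = $723.70
Shortage spread = $891.60 ÷ 12 = $74.30/mo
New monthly escrow = $723.70 + $74.30 = $798.00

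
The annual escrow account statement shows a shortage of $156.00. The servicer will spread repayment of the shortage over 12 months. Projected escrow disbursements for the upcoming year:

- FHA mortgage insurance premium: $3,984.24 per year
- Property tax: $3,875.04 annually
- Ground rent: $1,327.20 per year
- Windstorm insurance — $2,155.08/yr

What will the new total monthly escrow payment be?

FHA mortgage insurance premium = $3,984.24/yr
Property tax = $3,875.04/yr
Ground rent = $1,327.20/yr
Windstorm insurance = $2,155.08/yr
Annual escrow total = $3,984.24 + $3,875.04 + $1,327.20 + $2,155.08 = $11,341.56
Monthly escrow = $11,341.56 / 12 = $945.13
Shortage spread = $156.00 / 12 = $13.00/mo
Adjusted monthly = $945.13 + $13.00 = $958.13

$958.13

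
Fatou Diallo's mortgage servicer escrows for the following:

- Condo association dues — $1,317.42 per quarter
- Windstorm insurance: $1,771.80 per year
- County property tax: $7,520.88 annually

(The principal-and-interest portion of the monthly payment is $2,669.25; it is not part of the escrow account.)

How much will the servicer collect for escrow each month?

Condo association dues = $1,317.42 × 4 = $5,269.68 annually
Windstorm insurance = $1,771.80 annually
County property tax = $7,520.88 annually
Combined annual = $5,269.68 + $1,771.80 + $7,520.88 = $14,562.36
Monthly = $14,562.36 / 12 = $1,213.53

$1,213.53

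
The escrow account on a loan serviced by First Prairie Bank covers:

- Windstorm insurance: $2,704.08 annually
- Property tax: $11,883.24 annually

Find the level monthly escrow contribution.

$1,215.61

Windstorm insurance: $2,704.08/yr
Property tax: $11,883.24/yr
Yearly total = $14,587.32
Base monthly escrow = $14,587.32 ÷ 12 = $1,215.61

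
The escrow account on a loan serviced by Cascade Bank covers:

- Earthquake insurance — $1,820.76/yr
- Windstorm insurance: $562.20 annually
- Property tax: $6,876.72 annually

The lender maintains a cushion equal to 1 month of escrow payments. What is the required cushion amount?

$771.64

Earthquake insurance: $1,820.76
Windstorm insurance: $562.20
Property tax: $6,876.72
Yearly total = $9,259.68
Per month = $9,259.68 / 12 = $771.64
Cushion = 1 × $771.64 = $771.64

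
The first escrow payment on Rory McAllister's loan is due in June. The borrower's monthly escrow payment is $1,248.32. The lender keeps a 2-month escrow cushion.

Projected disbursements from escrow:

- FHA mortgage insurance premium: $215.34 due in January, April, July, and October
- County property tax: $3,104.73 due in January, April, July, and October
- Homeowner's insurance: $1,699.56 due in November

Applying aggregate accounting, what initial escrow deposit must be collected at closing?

$4,169.85

Cushion = 2 × $1,248.32 = $2,496.64
Trial balance (start $0, +$1,248.32 each month, − disbursements):
  Jun: +$1,248.32 → $1,248.32
  Jul: +$1,248.32 − $3,320.07 → -$823.43
  Aug: +$1,248.32 → $424.89
  Sep: +$1,248.32 → $1,673.21
  Oct: +$1,248.32 − $3,320.07 → -$398.54
  Nov: +$1,248.32 − $1,699.56 → -$849.78
  Dec: +$1,248.32 → $398.54
  Jan: +$1,248.32 − $3,320.07 → -$1,673.21
  Feb: +$1,248.32 → -$424.89
  Mar: +$1,248.32 → $823.43
  Apr: +$1,248.32 − $3,320.07 → -$1,248.32
  May: +$1,248.32 → $0.00
Lowest trial balance = -$1,673.21 (Jan)
Initial deposit = cushion − low point = $2,496.64 − (-$1,673.21) = $4,169.85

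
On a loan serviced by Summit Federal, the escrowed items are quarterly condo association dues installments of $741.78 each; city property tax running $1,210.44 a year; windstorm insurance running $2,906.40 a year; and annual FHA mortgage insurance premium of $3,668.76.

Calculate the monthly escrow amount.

Condo association dues — $741.78 × 4 = $2,967.12/yr
City property tax — $1,210.44/yr
Windstorm insurance — $2,906.40/yr
FHA mortgage insurance premium — $3,668.76/yr
Total per year = $2,967.12 + $1,210.44 + $2,906.40 + $3,668.76 = $10,752.72
Per month = $10,752.72 / 12 = $896.06

$896.06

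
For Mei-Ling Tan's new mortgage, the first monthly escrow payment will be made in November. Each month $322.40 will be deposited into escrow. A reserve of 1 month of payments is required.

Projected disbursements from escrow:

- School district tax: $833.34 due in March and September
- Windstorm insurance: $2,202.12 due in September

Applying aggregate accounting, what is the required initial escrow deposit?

$644.80

Cushion = 1 × $322.40 = $322.40
Trial balance (start $0, +$322.40 each month, − disbursements):
  Nov: +$322.40 → $322.40
  Dec: +$322.40 → $644.80
  Jan: +$322.40 → $967.20
  Feb: +$322.40 → $1,289.60
  Mar: +$322.40 − $833.34 → $778.66
  Apr: +$322.40 → $1,101.06
  May: +$322.40 → $1,423.46
  Jun: +$322.40 → $1,745.86
  Jul: +$322.40 → $2,068.26
  Aug: +$322.40 → $2,390.66
  Sep: +$322.40 − $3,035.46 → -$322.40
  Oct: +$322.40 → $0.00
Lowest trial balance = -$322.40 (Sep)
Initial deposit = cushion − low point = $322.40 − (-$322.40) = $644.80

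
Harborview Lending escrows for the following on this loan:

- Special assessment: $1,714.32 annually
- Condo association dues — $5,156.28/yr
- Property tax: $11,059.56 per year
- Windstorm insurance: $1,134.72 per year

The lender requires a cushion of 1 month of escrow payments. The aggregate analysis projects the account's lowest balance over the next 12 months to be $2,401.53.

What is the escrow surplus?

$812.79

Special assessment = $1,714.32/yr
Condo association dues = $5,156.28/yr
Property tax = $11,059.56/yr
Windstorm insurance = $1,134.72/yr
Combined annual = $1,714.32 + $5,156.28 + $11,059.56 + $1,134.72 = $19,064.88
Monthly = $19,064.88 ÷ 12 = $1,588.74
Cushion = 1 × $1,588.74 = $1,588.74
Surplus = $2,401.53 − $1,588.74 = $812.79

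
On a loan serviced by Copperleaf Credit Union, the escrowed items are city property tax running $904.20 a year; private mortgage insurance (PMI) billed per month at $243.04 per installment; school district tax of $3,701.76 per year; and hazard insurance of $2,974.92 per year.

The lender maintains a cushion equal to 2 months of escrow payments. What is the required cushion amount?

City property tax = $904.20 per year
Private mortgage insurance (PMI) = $243.04 × 12 = $2,916.48 per year
School district tax = $3,701.76 per year
Hazard insurance = $2,974.92 per year
Yearly total = $904.20 + $2,916.48 + $3,701.76 + $2,974.92 = $10,497.36
Base monthly escrow = $10,497.36 / 12 = $874.78
Required cushion = 2 × $874.78 = $1,749.56

$1,749.56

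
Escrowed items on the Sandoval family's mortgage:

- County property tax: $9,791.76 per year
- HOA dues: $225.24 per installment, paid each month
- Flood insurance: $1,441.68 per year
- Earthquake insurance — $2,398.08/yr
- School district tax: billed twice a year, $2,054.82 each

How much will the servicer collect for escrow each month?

$1,703.67

County property tax — $9,791.76 per year
HOA dues — $225.24 × 12 = $2,702.88 per year
Flood insurance — $1,441.68 per year
Earthquake insurance — $2,398.08 per year
School district tax — $2,054.82 × 2 = $4,109.64 per year
Total per year = $9,791.76 + $2,702.88 + $1,441.68 + $2,398.08 + $4,109.64 = $20,444.04
Per month = $20,444.04 ÷ 12 = $1,703.67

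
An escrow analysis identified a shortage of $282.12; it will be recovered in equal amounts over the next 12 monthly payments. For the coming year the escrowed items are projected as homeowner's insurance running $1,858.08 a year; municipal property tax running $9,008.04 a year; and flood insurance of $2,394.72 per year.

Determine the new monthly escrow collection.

$1,128.58

Homeowner's insurance — $1,858.08
Municipal property tax — $9,008.04
Flood insurance — $2,394.72
Combined annual = $1,858.08 + $9,008.04 + $2,394.72 = $13,260.84
Monthly escrow = $13,260.84 ÷ 12 = $1,105.07
Shortage per month = $282.12 ÷ 12 = $23.51
New monthly escrow = $1,105.07 + $23.51 = $1,128.58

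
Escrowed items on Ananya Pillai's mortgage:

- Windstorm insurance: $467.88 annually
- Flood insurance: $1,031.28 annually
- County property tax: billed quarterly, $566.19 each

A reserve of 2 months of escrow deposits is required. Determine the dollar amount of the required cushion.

Windstorm insurance: $467.88 annually
Flood insurance: $1,031.28 annually
County property tax: $566.19 × 4 = $2,264.76 annually
Yearly total = $467.88 + $1,031.28 + $2,264.76 = $3,763.92
Base monthly escrow = $3,763.92 / 12 = $313.66
Cushion = 2 × $313.66 = $627.32

$627.32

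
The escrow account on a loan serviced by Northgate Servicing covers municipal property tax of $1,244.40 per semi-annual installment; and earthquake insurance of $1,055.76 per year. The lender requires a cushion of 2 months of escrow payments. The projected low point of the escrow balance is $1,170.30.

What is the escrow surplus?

$579.54

Municipal property tax: $1,244.40 × 2 = $2,488.80 annually
Earthquake insurance: $1,055.76 annually
Total per year = $3,544.56
Per month = $3,544.56 / 12 = $295.38
Cushion = 2 × $295.38 = $590.76
Excess over cushion: $1,170.30 − $590.76 = $579.54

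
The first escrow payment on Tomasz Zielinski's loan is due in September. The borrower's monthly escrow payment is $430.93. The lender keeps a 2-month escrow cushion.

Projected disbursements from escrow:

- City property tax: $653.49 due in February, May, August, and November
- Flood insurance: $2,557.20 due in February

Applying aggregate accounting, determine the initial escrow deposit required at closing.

$2,140.46

Cushion = 2 × $430.93 = $861.86
Trial balance (start $0, +$430.93 each month, − disbursements):
  Sep: +$430.93 → $430.93
  Oct: +$430.93 → $861.86
  Nov: +$430.93 − $653.49 → $639.30
  Dec: +$430.93 → $1,070.23
  Jan: +$430.93 → $1,501.16
  Feb: +$430.93 − $3,210.69 → -$1,278.60
  Mar: +$430.93 → -$847.67
  Apr: +$430.93 → -$416.74
  May: +$430.93 − $653.49 → -$639.30
  Jun: +$430.93 → -$208.37
  Jul: +$430.93 → $222.56
  Aug: +$430.93 − $653.49 → $0.00
Lowest trial balance = -$1,278.60 (Feb)
Initial deposit = cushion − low point = $861.86 − (-$1,278.60) = $2,140.46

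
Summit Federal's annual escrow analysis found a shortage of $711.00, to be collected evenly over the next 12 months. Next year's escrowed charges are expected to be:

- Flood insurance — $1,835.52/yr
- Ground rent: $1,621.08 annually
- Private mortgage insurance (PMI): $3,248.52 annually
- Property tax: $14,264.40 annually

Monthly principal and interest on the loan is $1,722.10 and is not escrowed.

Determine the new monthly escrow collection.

$1,806.71

Flood insurance = $1,835.52
Ground rent = $1,621.08
Private mortgage insurance (PMI) = $3,248.52
Property tax = $14,264.40
Total per year = $1,835.52 + $1,621.08 + $3,248.52 + $14,264.40 = $20,969.52
Per month = $20,969.52 ÷ 12 = $1,747.46
Shortage per month = $711.00 / 12 = $59.25
Adjusted monthly = $1,747.46 + $59.25 = $1,806.71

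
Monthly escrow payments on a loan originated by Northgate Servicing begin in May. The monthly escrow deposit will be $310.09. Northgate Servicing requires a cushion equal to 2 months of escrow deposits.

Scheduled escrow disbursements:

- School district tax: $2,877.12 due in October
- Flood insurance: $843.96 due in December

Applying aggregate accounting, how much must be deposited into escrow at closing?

$1,860.54

Cushion = 2 × $310.09 = $620.18
Trial balance (start $0, +$310.09 each month, − disbursements):
  May: +$310.09 → $310.09
  Jun: +$310.09 → $620.18
  Jul: +$310.09 → $930.27
  Aug: +$310.09 → $1,240.36
  Sep: +$310.09 → $1,550.45
  Oct: +$310.09 − $2,877.12 → -$1,016.58
  Nov: +$310.09 → -$706.49
  Dec: +$310.09 − $843.96 → -$1,240.36
  Jan: +$310.09 → -$930.27
  Feb: +$310.09 → -$620.18
  Mar: +$310.09 → -$310.09
  Apr: +$310.09 → $0.00
Lowest trial balance = -$1,240.36 (Dec)
Initial deposit = cushion − low point = $620.18 − (-$1,240.36) = $1,860.54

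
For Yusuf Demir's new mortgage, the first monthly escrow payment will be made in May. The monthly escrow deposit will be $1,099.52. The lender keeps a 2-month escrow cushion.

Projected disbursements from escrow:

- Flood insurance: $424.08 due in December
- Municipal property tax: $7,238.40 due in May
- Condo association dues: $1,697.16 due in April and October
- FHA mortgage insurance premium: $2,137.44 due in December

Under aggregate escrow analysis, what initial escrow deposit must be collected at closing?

$8,337.92

Cushion = 2 × $1,099.52 = $2,199.04
Trial balance (start $0, +$1,099.52 each month, − disbursements):
  May: +$1,099.52 − $7,238.40 → -$6,138.88
  Jun: +$1,099.52 → -$5,039.36
  Jul: +$1,099.52 → -$3,939.84
  Aug: +$1,099.52 → -$2,840.32
  Sep: +$1,099.52 → -$1,740.80
  Oct: +$1,099.52 − $1,697.16 → -$2,338.44
  Nov: +$1,099.52 → -$1,238.92
  Dec: +$1,099.52 − $2,561.52 → -$2,700.92
  Jan: +$1,099.52 → -$1,601.40
  Feb: +$1,099.52 → -$501.88
  Mar: +$1,099.52 → $597.64
  Apr: +$1,099.52 − $1,697.16 → $0.00
Lowest trial balance = -$6,138.88 (May)
Initial deposit = cushion − low point = $2,199.04 − (-$6,138.88) = $8,337.92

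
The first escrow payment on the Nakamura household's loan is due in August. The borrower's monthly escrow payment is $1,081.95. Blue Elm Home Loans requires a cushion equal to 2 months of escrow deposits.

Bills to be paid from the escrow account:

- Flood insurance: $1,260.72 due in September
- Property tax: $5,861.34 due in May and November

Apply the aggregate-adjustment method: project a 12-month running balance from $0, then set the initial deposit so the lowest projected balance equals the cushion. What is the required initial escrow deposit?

Cushion = 2 × $1,081.95 = $2,163.90
Trial balance (start $0, +$1,081.95 each month, − disbursements):
  Aug: +$1,081.95 → $1,081.95
  Sep: +$1,081.95 − $1,260.72 → $903.18
  Oct: +$1,081.95 → $1,985.13
  Nov: +$1,081.95 − $5,861.34 → -$2,794.26
  Dec: +$1,081.95 → -$1,712.31
  Jan: +$1,081.95 → -$630.36
  Feb: +$1,081.95 → $451.59
  Mar: +$1,081.95 → $1,533.54
  Apr: +$1,081.95 → $2,615.49
  May: +$1,081.95 − $5,861.34 → -$2,163.90
  Jun: +$1,081.95 → -$1,081.95
  Jul: +$1,081.95 → $0.00
Lowest trial balance = -$2,794.26 (Nov)
Initial deposit = cushion − low point = $2,163.90 − (-$2,794.26) = $4,958.16

$4,958.16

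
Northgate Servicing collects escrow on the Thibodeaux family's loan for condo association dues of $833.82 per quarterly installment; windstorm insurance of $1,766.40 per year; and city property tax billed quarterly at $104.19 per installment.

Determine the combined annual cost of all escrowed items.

Condo association dues = $833.82 × 4 = $3,335.28 per year
Windstorm insurance = $1,766.40 per year
City property tax = $104.19 × 4 = $416.76 per year
Total per year = $5,518.44

$5,518.44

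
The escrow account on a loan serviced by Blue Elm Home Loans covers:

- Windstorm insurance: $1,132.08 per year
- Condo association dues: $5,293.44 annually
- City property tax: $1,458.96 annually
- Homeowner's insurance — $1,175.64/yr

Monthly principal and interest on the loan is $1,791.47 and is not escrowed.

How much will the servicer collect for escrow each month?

Windstorm insurance — $1,132.08
Condo association dues — $5,293.44
City property tax — $1,458.96
Homeowner's insurance — $1,175.64
Annual escrow total = $1,132.08 + $5,293.44 + $1,458.96 + $1,175.64 = $9,060.12
Per month = $9,060.12 / 12 = $755.01

$755.01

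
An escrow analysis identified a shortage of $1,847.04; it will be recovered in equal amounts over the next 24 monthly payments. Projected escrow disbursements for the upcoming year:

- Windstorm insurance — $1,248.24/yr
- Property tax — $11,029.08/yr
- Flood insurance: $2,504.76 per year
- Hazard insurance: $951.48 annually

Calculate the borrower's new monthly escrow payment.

$1,388.09

Windstorm insurance — $1,248.24/yr
Property tax — $11,029.08/yr
Flood insurance — $2,504.76/yr
Hazard insurance — $951.48/yr
Combined annual = $1,248.24 + $11,029.08 + $2,504.76 + $951.48 = $15,733.56
Monthly escrow = $15,733.56 ÷ 12 = $1,311.13
Monthly shortage recovery: $1,847.04 ÷ 24 = $76.96
Adjusted monthly = $1,311.13 + $76.96 = $1,388.09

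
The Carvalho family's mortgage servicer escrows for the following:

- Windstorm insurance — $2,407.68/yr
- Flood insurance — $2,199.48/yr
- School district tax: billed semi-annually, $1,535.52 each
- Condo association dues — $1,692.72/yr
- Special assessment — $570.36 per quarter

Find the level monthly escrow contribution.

$971.03

Windstorm insurance = $2,407.68 annually
Flood insurance = $2,199.48 annually
School district tax = $1,535.52 × 2 = $3,071.04 annually
Condo association dues = $1,692.72 annually
Special assessment = $570.36 × 4 = $2,281.44 annually
Total annual escrow = $2,407.68 + $2,199.48 + $3,071.04 + $1,692.72 + $2,281.44 = $11,652.36
Per month = $11,652.36 / 12 = $971.03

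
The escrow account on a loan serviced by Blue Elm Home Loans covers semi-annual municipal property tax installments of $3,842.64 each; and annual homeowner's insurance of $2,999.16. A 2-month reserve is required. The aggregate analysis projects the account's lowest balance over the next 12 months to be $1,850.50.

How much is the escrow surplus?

$69.76

Municipal property tax — $3,842.64 × 2 = $7,685.28 per year
Homeowner's insurance — $2,999.16 per year
Total annual escrow = $7,685.28 + $2,999.16 = $10,684.44
Monthly = $10,684.44 / 12 = $890.37
Cushion = 2 × $890.37 = $1,780.74
Excess over cushion: $1,850.50 − $1,780.74 = $69.76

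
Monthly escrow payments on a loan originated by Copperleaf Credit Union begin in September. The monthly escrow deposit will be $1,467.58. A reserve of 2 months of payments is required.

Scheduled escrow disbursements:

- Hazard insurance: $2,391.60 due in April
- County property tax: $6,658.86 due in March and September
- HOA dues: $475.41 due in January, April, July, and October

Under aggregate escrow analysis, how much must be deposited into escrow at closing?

Cushion = 2 × $1,467.58 = $2,935.16
Trial balance (start $0, +$1,467.58 each month, − disbursements):
  Sep: +$1,467.58 − $6,658.86 → -$5,191.28
  Oct: +$1,467.58 − $475.41 → -$4,199.11
  Nov: +$1,467.58 → -$2,731.53
  Dec: +$1,467.58 → -$1,263.95
  Jan: +$1,467.58 − $475.41 → -$271.78
  Feb: +$1,467.58 → $1,195.80
  Mar: +$1,467.58 − $6,658.86 → -$3,995.48
  Apr: +$1,467.58 − $2,867.01 → -$5,394.91
  May: +$1,467.58 → -$3,927.33
  Jun: +$1,467.58 → -$2,459.75
  Jul: +$1,467.58 − $475.41 → -$1,467.58
  Aug: +$1,467.58 → $0.00
Lowest trial balance = -$5,394.91 (Apr)
Initial deposit = cushion − low point = $2,935.16 − (-$5,394.91) = $8,330.07

$8,330.07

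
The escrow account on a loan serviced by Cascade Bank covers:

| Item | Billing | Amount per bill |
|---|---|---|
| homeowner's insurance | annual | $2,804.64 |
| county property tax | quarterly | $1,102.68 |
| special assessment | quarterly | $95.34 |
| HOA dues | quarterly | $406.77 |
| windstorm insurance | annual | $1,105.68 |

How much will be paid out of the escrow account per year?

Homeowner's insurance — $2,804.64
County property tax — $1,102.68 × 4 = $4,410.72
Special assessment — $95.34 × 4 = $381.36
HOA dues — $406.77 × 4 = $1,627.08
Windstorm insurance — $1,105.68
Annual escrow total = $10,329.48

$10,329.48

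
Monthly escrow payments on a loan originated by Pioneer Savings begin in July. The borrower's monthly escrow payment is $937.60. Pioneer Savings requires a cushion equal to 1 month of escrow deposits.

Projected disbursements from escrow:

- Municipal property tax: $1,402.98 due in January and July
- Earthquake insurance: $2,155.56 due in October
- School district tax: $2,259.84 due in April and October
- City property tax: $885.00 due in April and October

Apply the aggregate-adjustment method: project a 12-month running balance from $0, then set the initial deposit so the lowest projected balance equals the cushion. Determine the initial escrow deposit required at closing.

$3,890.58

Cushion = 1 × $937.60 = $937.60
Trial balance (start $0, +$937.60 each month, − disbursements):
  Jul: +$937.60 − $1,402.98 → -$465.38
  Aug: +$937.60 → $472.22
  Sep: +$937.60 → $1,409.82
  Oct: +$937.60 − $5,300.40 → -$2,952.98
  Nov: +$937.60 → -$2,015.38
  Dec: +$937.60 → -$1,077.78
  Jan: +$937.60 − $1,402.98 → -$1,543.16
  Feb: +$937.60 → -$605.56
  Mar: +$937.60 → $332.04
  Apr: +$937.60 − $3,144.84 → -$1,875.20
  May: +$937.60 → -$937.60
  Jun: +$937.60 → $0.00
Lowest trial balance = -$2,952.98 (Oct)
Initial deposit = cushion − low point = $937.60 − (-$2,952.98) = $3,890.58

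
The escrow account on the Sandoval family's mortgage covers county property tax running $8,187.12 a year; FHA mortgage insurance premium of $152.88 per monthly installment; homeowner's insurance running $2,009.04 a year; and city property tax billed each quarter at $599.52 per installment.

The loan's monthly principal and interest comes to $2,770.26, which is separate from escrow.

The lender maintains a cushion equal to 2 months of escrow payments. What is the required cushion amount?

$2,404.80

County property tax: $8,187.12/yr
FHA mortgage insurance premium: $152.88 × 12 = $1,834.56/yr
Homeowner's insurance: $2,009.04/yr
City property tax: $599.52 × 4 = $2,398.08/yr
Annual escrow total = $14,428.80
Monthly = $14,428.80 ÷ 12 = $1,202.40
Reserve = 2 × $1,202.40 = $2,404.80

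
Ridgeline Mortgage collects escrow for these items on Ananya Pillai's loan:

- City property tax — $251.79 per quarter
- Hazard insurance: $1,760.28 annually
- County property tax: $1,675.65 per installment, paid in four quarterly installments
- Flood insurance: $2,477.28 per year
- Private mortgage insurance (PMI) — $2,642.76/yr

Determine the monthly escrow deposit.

City property tax = $251.79 × 4 = $1,007.16 per year
Hazard insurance = $1,760.28 per year
County property tax = $1,675.65 × 4 = $6,702.60 per year
Flood insurance = $2,477.28 per year
Private mortgage insurance (PMI) = $2,642.76 per year
Annual escrow total = $1,007.16 + $1,760.28 + $6,702.60 + $2,477.28 + $2,642.76 = $14,590.08
Monthly escrow = $14,590.08 / 12 = $1,215.84

$1,215.84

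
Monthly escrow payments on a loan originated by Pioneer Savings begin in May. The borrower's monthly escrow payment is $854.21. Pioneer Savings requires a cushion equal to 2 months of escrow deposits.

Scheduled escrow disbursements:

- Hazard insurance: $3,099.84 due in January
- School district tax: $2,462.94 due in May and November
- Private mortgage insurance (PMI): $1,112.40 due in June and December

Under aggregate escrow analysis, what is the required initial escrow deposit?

Cushion = 2 × $854.21 = $1,708.42
Trial balance (start $0, +$854.21 each month, − disbursements):
  May: +$854.21 − $2,462.94 → -$1,608.73
  Jun: +$854.21 − $1,112.40 → -$1,866.92
  Jul: +$854.21 → -$1,012.71
  Aug: +$854.21 → -$158.50
  Sep: +$854.21 → $695.71
  Oct: +$854.21 → $1,549.92
  Nov: +$854.21 − $2,462.94 → -$58.81
  Dec: +$854.21 − $1,112.40 → -$317.00
  Jan: +$854.21 − $3,099.84 → -$2,562.63
  Feb: +$854.21 → -$1,708.42
  Mar: +$854.21 → -$854.21
  Apr: +$854.21 → $0.00
Lowest trial balance = -$2,562.63 (Jan)
Initial deposit = cushion − low point = $1,708.42 − (-$2,562.63) = $4,271.05

$4,271.05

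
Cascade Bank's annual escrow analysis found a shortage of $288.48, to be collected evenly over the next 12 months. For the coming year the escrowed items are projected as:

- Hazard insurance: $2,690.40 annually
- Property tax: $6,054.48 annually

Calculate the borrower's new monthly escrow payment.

$752.78

Hazard insurance — $2,690.40
Property tax — $6,054.48
Total per year = $2,690.40 + $6,054.48 = $8,744.88
Monthly escrow = $8,744.88 ÷ 12 = $728.74
Shortage per month = $288.48 / 12 = $24.04
New monthly escrow = $728.74 + $24.04 = $752.78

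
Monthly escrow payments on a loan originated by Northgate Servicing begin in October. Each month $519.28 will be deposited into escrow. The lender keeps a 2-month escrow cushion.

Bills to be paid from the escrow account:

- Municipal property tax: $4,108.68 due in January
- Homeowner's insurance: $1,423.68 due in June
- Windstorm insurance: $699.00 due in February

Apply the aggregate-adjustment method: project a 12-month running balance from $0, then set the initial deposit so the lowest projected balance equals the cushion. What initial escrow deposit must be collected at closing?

$3,249.84

Cushion = 2 × $519.28 = $1,038.56
Trial balance (start $0, +$519.28 each month, − disbursements):
  Oct: +$519.28 → $519.28
  Nov: +$519.28 → $1,038.56
  Dec: +$519.28 → $1,557.84
  Jan: +$519.28 − $4,108.68 → -$2,031.56
  Feb: +$519.28 − $699.00 → -$2,211.28
  Mar: +$519.28 → -$1,692.00
  Apr: +$519.28 → -$1,172.72
  May: +$519.28 → -$653.44
  Jun: +$519.28 − $1,423.68 → -$1,557.84
  Jul: +$519.28 → -$1,038.56
  Aug: +$519.28 → -$519.28
  Sep: +$519.28 → $0.00
Lowest trial balance = -$2,211.28 (Feb)
Initial deposit = cushion − low point = $1,038.56 − (-$2,211.28) = $3,249.84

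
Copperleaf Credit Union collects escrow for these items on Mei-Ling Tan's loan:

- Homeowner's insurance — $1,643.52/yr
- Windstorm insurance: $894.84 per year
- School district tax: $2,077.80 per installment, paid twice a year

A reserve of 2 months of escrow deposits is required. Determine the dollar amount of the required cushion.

$1,115.66

Homeowner's insurance — $1,643.52
Windstorm insurance — $894.84
School district tax — $2,077.80 × 2 = $4,155.60
Annual escrow total = $6,693.96
Monthly = $6,693.96 / 12 = $557.83
Required cushion = 2 × $557.83 = $1,115.66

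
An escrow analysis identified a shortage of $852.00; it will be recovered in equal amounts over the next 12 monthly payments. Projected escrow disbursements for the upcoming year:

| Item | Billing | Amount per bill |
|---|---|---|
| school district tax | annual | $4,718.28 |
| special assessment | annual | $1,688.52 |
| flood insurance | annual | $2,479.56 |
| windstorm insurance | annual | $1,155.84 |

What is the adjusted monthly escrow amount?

School district tax = $4,718.28
Special assessment = $1,688.52
Flood insurance = $2,479.56
Windstorm insurance = $1,155.84
Yearly total = $4,718.28 + $1,688.52 + $2,479.56 + $1,155.84 = $10,042.20
Monthly escrow = $10,042.20 / 12 = $836.85
Shortage spread = $852.00 ÷ 12 = $71.00/mo
New monthly escrow = $836.85 + $71.00 = $907.85

$907.85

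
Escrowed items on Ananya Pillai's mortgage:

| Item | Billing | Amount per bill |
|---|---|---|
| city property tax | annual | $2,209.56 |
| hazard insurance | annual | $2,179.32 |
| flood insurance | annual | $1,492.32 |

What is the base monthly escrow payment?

City property tax — $2,209.56
Hazard insurance — $2,179.32
Flood insurance — $1,492.32
Total annual escrow = $2,209.56 + $2,179.32 + $1,492.32 = $5,881.20
Per month = $5,881.20 / 12 = $490.10

$490.10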